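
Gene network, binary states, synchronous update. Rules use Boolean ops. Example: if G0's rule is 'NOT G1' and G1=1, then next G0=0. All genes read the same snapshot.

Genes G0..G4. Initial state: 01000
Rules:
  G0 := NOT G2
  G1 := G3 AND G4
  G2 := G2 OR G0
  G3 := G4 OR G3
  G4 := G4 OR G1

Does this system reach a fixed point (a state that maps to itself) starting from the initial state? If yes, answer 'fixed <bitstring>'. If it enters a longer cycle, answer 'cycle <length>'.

Answer: fixed 01111

Derivation:
Step 0: 01000
Step 1: G0=NOT G2=NOT 0=1 G1=G3&G4=0&0=0 G2=G2|G0=0|0=0 G3=G4|G3=0|0=0 G4=G4|G1=0|1=1 -> 10001
Step 2: G0=NOT G2=NOT 0=1 G1=G3&G4=0&1=0 G2=G2|G0=0|1=1 G3=G4|G3=1|0=1 G4=G4|G1=1|0=1 -> 10111
Step 3: G0=NOT G2=NOT 1=0 G1=G3&G4=1&1=1 G2=G2|G0=1|1=1 G3=G4|G3=1|1=1 G4=G4|G1=1|0=1 -> 01111
Step 4: G0=NOT G2=NOT 1=0 G1=G3&G4=1&1=1 G2=G2|G0=1|0=1 G3=G4|G3=1|1=1 G4=G4|G1=1|1=1 -> 01111
Fixed point reached at step 3: 01111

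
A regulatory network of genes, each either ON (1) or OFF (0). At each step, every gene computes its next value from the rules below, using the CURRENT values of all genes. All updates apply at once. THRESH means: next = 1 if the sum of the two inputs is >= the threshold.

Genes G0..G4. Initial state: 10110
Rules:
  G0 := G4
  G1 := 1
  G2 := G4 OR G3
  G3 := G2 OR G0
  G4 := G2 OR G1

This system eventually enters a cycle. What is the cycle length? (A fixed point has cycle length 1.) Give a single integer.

Step 0: 10110
Step 1: G0=G4=0 G1=1(const) G2=G4|G3=0|1=1 G3=G2|G0=1|1=1 G4=G2|G1=1|0=1 -> 01111
Step 2: G0=G4=1 G1=1(const) G2=G4|G3=1|1=1 G3=G2|G0=1|0=1 G4=G2|G1=1|1=1 -> 11111
Step 3: G0=G4=1 G1=1(const) G2=G4|G3=1|1=1 G3=G2|G0=1|1=1 G4=G2|G1=1|1=1 -> 11111
State from step 3 equals state from step 2 -> cycle length 1

Answer: 1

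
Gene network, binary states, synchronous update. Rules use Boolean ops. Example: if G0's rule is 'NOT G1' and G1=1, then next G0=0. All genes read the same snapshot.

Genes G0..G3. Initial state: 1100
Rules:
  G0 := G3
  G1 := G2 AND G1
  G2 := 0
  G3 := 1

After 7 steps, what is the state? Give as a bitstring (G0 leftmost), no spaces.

Step 1: G0=G3=0 G1=G2&G1=0&1=0 G2=0(const) G3=1(const) -> 0001
Step 2: G0=G3=1 G1=G2&G1=0&0=0 G2=0(const) G3=1(const) -> 1001
Step 3: G0=G3=1 G1=G2&G1=0&0=0 G2=0(const) G3=1(const) -> 1001
Step 4: G0=G3=1 G1=G2&G1=0&0=0 G2=0(const) G3=1(const) -> 1001
Step 5: G0=G3=1 G1=G2&G1=0&0=0 G2=0(const) G3=1(const) -> 1001
Step 6: G0=G3=1 G1=G2&G1=0&0=0 G2=0(const) G3=1(const) -> 1001
Step 7: G0=G3=1 G1=G2&G1=0&0=0 G2=0(const) G3=1(const) -> 1001

1001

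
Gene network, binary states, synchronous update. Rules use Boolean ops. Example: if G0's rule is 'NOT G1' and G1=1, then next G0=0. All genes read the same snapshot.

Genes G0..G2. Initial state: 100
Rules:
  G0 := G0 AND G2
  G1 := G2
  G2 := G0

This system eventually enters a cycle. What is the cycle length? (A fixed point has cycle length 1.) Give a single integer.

Answer: 1

Derivation:
Step 0: 100
Step 1: G0=G0&G2=1&0=0 G1=G2=0 G2=G0=1 -> 001
Step 2: G0=G0&G2=0&1=0 G1=G2=1 G2=G0=0 -> 010
Step 3: G0=G0&G2=0&0=0 G1=G2=0 G2=G0=0 -> 000
Step 4: G0=G0&G2=0&0=0 G1=G2=0 G2=G0=0 -> 000
State from step 4 equals state from step 3 -> cycle length 1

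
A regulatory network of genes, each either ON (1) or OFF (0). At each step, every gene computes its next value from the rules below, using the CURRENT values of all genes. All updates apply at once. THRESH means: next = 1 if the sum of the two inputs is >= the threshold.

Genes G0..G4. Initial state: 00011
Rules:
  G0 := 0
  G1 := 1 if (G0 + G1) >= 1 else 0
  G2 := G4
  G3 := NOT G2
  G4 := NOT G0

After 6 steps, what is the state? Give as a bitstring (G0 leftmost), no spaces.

Step 1: G0=0(const) G1=(0+0>=1)=0 G2=G4=1 G3=NOT G2=NOT 0=1 G4=NOT G0=NOT 0=1 -> 00111
Step 2: G0=0(const) G1=(0+0>=1)=0 G2=G4=1 G3=NOT G2=NOT 1=0 G4=NOT G0=NOT 0=1 -> 00101
Step 3: G0=0(const) G1=(0+0>=1)=0 G2=G4=1 G3=NOT G2=NOT 1=0 G4=NOT G0=NOT 0=1 -> 00101
Step 4: G0=0(const) G1=(0+0>=1)=0 G2=G4=1 G3=NOT G2=NOT 1=0 G4=NOT G0=NOT 0=1 -> 00101
Step 5: G0=0(const) G1=(0+0>=1)=0 G2=G4=1 G3=NOT G2=NOT 1=0 G4=NOT G0=NOT 0=1 -> 00101
Step 6: G0=0(const) G1=(0+0>=1)=0 G2=G4=1 G3=NOT G2=NOT 1=0 G4=NOT G0=NOT 0=1 -> 00101

00101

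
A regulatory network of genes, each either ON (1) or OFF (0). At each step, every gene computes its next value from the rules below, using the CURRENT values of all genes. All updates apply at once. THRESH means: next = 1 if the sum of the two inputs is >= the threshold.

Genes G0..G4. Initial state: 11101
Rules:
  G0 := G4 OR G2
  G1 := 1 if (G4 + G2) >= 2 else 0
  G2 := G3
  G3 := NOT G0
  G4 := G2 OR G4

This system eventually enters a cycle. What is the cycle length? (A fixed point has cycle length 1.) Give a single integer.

Answer: 1

Derivation:
Step 0: 11101
Step 1: G0=G4|G2=1|1=1 G1=(1+1>=2)=1 G2=G3=0 G3=NOT G0=NOT 1=0 G4=G2|G4=1|1=1 -> 11001
Step 2: G0=G4|G2=1|0=1 G1=(1+0>=2)=0 G2=G3=0 G3=NOT G0=NOT 1=0 G4=G2|G4=0|1=1 -> 10001
Step 3: G0=G4|G2=1|0=1 G1=(1+0>=2)=0 G2=G3=0 G3=NOT G0=NOT 1=0 G4=G2|G4=0|1=1 -> 10001
State from step 3 equals state from step 2 -> cycle length 1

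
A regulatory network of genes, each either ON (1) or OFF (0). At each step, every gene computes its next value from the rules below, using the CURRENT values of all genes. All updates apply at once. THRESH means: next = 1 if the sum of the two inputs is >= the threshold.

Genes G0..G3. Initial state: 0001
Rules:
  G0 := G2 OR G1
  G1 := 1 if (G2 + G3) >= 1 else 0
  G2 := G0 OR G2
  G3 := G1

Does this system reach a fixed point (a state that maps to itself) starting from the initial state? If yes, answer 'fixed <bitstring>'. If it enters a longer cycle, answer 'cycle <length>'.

Answer: fixed 1111

Derivation:
Step 0: 0001
Step 1: G0=G2|G1=0|0=0 G1=(0+1>=1)=1 G2=G0|G2=0|0=0 G3=G1=0 -> 0100
Step 2: G0=G2|G1=0|1=1 G1=(0+0>=1)=0 G2=G0|G2=0|0=0 G3=G1=1 -> 1001
Step 3: G0=G2|G1=0|0=0 G1=(0+1>=1)=1 G2=G0|G2=1|0=1 G3=G1=0 -> 0110
Step 4: G0=G2|G1=1|1=1 G1=(1+0>=1)=1 G2=G0|G2=0|1=1 G3=G1=1 -> 1111
Step 5: G0=G2|G1=1|1=1 G1=(1+1>=1)=1 G2=G0|G2=1|1=1 G3=G1=1 -> 1111
Fixed point reached at step 4: 1111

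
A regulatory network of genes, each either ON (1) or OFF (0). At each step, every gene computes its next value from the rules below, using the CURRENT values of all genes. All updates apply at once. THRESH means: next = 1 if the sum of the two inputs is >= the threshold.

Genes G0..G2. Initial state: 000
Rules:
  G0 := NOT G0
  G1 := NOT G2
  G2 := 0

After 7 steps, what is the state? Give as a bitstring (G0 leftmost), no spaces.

Step 1: G0=NOT G0=NOT 0=1 G1=NOT G2=NOT 0=1 G2=0(const) -> 110
Step 2: G0=NOT G0=NOT 1=0 G1=NOT G2=NOT 0=1 G2=0(const) -> 010
Step 3: G0=NOT G0=NOT 0=1 G1=NOT G2=NOT 0=1 G2=0(const) -> 110
Step 4: G0=NOT G0=NOT 1=0 G1=NOT G2=NOT 0=1 G2=0(const) -> 010
Step 5: G0=NOT G0=NOT 0=1 G1=NOT G2=NOT 0=1 G2=0(const) -> 110
Step 6: G0=NOT G0=NOT 1=0 G1=NOT G2=NOT 0=1 G2=0(const) -> 010
Step 7: G0=NOT G0=NOT 0=1 G1=NOT G2=NOT 0=1 G2=0(const) -> 110

110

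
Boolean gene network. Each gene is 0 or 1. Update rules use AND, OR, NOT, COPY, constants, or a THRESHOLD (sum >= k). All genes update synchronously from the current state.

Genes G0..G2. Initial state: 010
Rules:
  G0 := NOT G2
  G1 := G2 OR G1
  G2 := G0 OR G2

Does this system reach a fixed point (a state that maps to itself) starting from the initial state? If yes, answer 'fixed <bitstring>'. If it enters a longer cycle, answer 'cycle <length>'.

Step 0: 010
Step 1: G0=NOT G2=NOT 0=1 G1=G2|G1=0|1=1 G2=G0|G2=0|0=0 -> 110
Step 2: G0=NOT G2=NOT 0=1 G1=G2|G1=0|1=1 G2=G0|G2=1|0=1 -> 111
Step 3: G0=NOT G2=NOT 1=0 G1=G2|G1=1|1=1 G2=G0|G2=1|1=1 -> 011
Step 4: G0=NOT G2=NOT 1=0 G1=G2|G1=1|1=1 G2=G0|G2=0|1=1 -> 011
Fixed point reached at step 3: 011

Answer: fixed 011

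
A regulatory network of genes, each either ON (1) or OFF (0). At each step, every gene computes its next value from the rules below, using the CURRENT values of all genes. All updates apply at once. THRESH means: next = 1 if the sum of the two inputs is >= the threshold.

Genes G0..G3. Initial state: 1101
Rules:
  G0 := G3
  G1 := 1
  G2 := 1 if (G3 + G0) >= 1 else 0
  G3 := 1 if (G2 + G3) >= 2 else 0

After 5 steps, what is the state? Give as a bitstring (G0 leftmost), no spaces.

Step 1: G0=G3=1 G1=1(const) G2=(1+1>=1)=1 G3=(0+1>=2)=0 -> 1110
Step 2: G0=G3=0 G1=1(const) G2=(0+1>=1)=1 G3=(1+0>=2)=0 -> 0110
Step 3: G0=G3=0 G1=1(const) G2=(0+0>=1)=0 G3=(1+0>=2)=0 -> 0100
Step 4: G0=G3=0 G1=1(const) G2=(0+0>=1)=0 G3=(0+0>=2)=0 -> 0100
Step 5: G0=G3=0 G1=1(const) G2=(0+0>=1)=0 G3=(0+0>=2)=0 -> 0100

0100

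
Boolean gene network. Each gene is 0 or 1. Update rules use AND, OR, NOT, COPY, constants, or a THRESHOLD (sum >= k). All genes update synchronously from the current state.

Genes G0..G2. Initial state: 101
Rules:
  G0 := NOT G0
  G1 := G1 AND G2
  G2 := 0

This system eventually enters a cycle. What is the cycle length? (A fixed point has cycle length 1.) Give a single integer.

Step 0: 101
Step 1: G0=NOT G0=NOT 1=0 G1=G1&G2=0&1=0 G2=0(const) -> 000
Step 2: G0=NOT G0=NOT 0=1 G1=G1&G2=0&0=0 G2=0(const) -> 100
Step 3: G0=NOT G0=NOT 1=0 G1=G1&G2=0&0=0 G2=0(const) -> 000
State from step 3 equals state from step 1 -> cycle length 2

Answer: 2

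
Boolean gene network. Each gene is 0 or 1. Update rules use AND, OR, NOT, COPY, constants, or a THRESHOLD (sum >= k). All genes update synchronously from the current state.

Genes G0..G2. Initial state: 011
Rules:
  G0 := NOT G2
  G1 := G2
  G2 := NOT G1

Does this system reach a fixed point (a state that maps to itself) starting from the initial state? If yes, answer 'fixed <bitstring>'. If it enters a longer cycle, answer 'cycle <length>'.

Step 0: 011
Step 1: G0=NOT G2=NOT 1=0 G1=G2=1 G2=NOT G1=NOT 1=0 -> 010
Step 2: G0=NOT G2=NOT 0=1 G1=G2=0 G2=NOT G1=NOT 1=0 -> 100
Step 3: G0=NOT G2=NOT 0=1 G1=G2=0 G2=NOT G1=NOT 0=1 -> 101
Step 4: G0=NOT G2=NOT 1=0 G1=G2=1 G2=NOT G1=NOT 0=1 -> 011
Cycle of length 4 starting at step 0 -> no fixed point

Answer: cycle 4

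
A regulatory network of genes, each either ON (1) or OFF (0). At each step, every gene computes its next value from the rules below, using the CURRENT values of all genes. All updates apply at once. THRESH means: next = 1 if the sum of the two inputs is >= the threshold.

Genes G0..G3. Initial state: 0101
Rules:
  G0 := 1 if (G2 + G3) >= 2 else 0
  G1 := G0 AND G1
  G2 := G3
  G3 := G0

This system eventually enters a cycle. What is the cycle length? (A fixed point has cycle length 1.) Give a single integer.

Answer: 1

Derivation:
Step 0: 0101
Step 1: G0=(0+1>=2)=0 G1=G0&G1=0&1=0 G2=G3=1 G3=G0=0 -> 0010
Step 2: G0=(1+0>=2)=0 G1=G0&G1=0&0=0 G2=G3=0 G3=G0=0 -> 0000
Step 3: G0=(0+0>=2)=0 G1=G0&G1=0&0=0 G2=G3=0 G3=G0=0 -> 0000
State from step 3 equals state from step 2 -> cycle length 1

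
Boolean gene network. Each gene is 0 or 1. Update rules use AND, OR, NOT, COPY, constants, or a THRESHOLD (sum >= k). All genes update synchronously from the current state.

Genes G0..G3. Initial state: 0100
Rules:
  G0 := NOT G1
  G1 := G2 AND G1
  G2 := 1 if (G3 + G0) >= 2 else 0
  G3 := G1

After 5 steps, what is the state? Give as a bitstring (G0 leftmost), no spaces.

Step 1: G0=NOT G1=NOT 1=0 G1=G2&G1=0&1=0 G2=(0+0>=2)=0 G3=G1=1 -> 0001
Step 2: G0=NOT G1=NOT 0=1 G1=G2&G1=0&0=0 G2=(1+0>=2)=0 G3=G1=0 -> 1000
Step 3: G0=NOT G1=NOT 0=1 G1=G2&G1=0&0=0 G2=(0+1>=2)=0 G3=G1=0 -> 1000
Step 4: G0=NOT G1=NOT 0=1 G1=G2&G1=0&0=0 G2=(0+1>=2)=0 G3=G1=0 -> 1000
Step 5: G0=NOT G1=NOT 0=1 G1=G2&G1=0&0=0 G2=(0+1>=2)=0 G3=G1=0 -> 1000

1000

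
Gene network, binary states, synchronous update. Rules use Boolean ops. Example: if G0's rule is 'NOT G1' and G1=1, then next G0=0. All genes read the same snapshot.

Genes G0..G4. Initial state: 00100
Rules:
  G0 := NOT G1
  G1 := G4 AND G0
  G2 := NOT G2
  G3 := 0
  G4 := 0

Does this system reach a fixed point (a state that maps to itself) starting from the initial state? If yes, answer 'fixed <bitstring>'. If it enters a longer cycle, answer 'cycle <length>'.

Step 0: 00100
Step 1: G0=NOT G1=NOT 0=1 G1=G4&G0=0&0=0 G2=NOT G2=NOT 1=0 G3=0(const) G4=0(const) -> 10000
Step 2: G0=NOT G1=NOT 0=1 G1=G4&G0=0&1=0 G2=NOT G2=NOT 0=1 G3=0(const) G4=0(const) -> 10100
Step 3: G0=NOT G1=NOT 0=1 G1=G4&G0=0&1=0 G2=NOT G2=NOT 1=0 G3=0(const) G4=0(const) -> 10000
Cycle of length 2 starting at step 1 -> no fixed point

Answer: cycle 2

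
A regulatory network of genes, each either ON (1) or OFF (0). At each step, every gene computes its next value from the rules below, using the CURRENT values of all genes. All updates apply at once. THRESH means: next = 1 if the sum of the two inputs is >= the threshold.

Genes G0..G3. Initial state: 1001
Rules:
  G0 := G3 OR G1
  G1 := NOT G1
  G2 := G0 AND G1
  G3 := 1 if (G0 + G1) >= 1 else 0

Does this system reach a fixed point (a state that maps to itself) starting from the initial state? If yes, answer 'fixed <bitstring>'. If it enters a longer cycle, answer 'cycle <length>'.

Step 0: 1001
Step 1: G0=G3|G1=1|0=1 G1=NOT G1=NOT 0=1 G2=G0&G1=1&0=0 G3=(1+0>=1)=1 -> 1101
Step 2: G0=G3|G1=1|1=1 G1=NOT G1=NOT 1=0 G2=G0&G1=1&1=1 G3=(1+1>=1)=1 -> 1011
Step 3: G0=G3|G1=1|0=1 G1=NOT G1=NOT 0=1 G2=G0&G1=1&0=0 G3=(1+0>=1)=1 -> 1101
Cycle of length 2 starting at step 1 -> no fixed point

Answer: cycle 2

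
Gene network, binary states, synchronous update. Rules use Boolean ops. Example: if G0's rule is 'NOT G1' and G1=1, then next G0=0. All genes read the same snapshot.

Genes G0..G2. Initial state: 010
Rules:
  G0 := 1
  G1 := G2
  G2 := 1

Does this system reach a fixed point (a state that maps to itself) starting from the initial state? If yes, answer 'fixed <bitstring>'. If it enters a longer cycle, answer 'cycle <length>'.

Step 0: 010
Step 1: G0=1(const) G1=G2=0 G2=1(const) -> 101
Step 2: G0=1(const) G1=G2=1 G2=1(const) -> 111
Step 3: G0=1(const) G1=G2=1 G2=1(const) -> 111
Fixed point reached at step 2: 111

Answer: fixed 111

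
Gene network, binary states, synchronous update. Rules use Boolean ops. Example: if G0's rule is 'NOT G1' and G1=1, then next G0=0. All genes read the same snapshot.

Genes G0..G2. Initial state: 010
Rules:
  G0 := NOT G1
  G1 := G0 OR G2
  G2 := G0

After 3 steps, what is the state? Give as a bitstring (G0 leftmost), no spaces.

Step 1: G0=NOT G1=NOT 1=0 G1=G0|G2=0|0=0 G2=G0=0 -> 000
Step 2: G0=NOT G1=NOT 0=1 G1=G0|G2=0|0=0 G2=G0=0 -> 100
Step 3: G0=NOT G1=NOT 0=1 G1=G0|G2=1|0=1 G2=G0=1 -> 111

111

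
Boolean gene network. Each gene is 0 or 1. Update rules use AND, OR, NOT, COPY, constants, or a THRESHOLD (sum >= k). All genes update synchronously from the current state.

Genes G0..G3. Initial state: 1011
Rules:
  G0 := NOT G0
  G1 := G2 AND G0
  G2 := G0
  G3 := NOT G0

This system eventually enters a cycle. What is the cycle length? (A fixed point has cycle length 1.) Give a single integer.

Step 0: 1011
Step 1: G0=NOT G0=NOT 1=0 G1=G2&G0=1&1=1 G2=G0=1 G3=NOT G0=NOT 1=0 -> 0110
Step 2: G0=NOT G0=NOT 0=1 G1=G2&G0=1&0=0 G2=G0=0 G3=NOT G0=NOT 0=1 -> 1001
Step 3: G0=NOT G0=NOT 1=0 G1=G2&G0=0&1=0 G2=G0=1 G3=NOT G0=NOT 1=0 -> 0010
Step 4: G0=NOT G0=NOT 0=1 G1=G2&G0=1&0=0 G2=G0=0 G3=NOT G0=NOT 0=1 -> 1001
State from step 4 equals state from step 2 -> cycle length 2

Answer: 2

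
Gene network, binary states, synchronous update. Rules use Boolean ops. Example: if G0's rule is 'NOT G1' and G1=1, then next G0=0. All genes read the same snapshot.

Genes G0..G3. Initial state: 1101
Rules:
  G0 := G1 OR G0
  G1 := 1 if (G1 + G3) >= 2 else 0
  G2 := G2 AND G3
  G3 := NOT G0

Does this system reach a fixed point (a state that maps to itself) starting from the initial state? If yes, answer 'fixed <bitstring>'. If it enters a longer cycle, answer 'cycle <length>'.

Step 0: 1101
Step 1: G0=G1|G0=1|1=1 G1=(1+1>=2)=1 G2=G2&G3=0&1=0 G3=NOT G0=NOT 1=0 -> 1100
Step 2: G0=G1|G0=1|1=1 G1=(1+0>=2)=0 G2=G2&G3=0&0=0 G3=NOT G0=NOT 1=0 -> 1000
Step 3: G0=G1|G0=0|1=1 G1=(0+0>=2)=0 G2=G2&G3=0&0=0 G3=NOT G0=NOT 1=0 -> 1000
Fixed point reached at step 2: 1000

Answer: fixed 1000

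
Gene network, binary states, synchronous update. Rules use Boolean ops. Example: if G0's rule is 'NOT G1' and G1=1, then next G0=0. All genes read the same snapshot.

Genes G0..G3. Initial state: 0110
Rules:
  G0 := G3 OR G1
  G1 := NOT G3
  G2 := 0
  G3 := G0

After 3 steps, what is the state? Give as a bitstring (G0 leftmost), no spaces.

Step 1: G0=G3|G1=0|1=1 G1=NOT G3=NOT 0=1 G2=0(const) G3=G0=0 -> 1100
Step 2: G0=G3|G1=0|1=1 G1=NOT G3=NOT 0=1 G2=0(const) G3=G0=1 -> 1101
Step 3: G0=G3|G1=1|1=1 G1=NOT G3=NOT 1=0 G2=0(const) G3=G0=1 -> 1001

1001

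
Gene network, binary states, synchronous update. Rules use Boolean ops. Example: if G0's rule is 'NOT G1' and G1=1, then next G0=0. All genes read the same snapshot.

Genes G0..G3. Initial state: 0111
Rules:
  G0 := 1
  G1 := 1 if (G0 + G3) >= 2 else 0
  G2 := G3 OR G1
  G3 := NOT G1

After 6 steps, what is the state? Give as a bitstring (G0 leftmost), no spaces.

Step 1: G0=1(const) G1=(0+1>=2)=0 G2=G3|G1=1|1=1 G3=NOT G1=NOT 1=0 -> 1010
Step 2: G0=1(const) G1=(1+0>=2)=0 G2=G3|G1=0|0=0 G3=NOT G1=NOT 0=1 -> 1001
Step 3: G0=1(const) G1=(1+1>=2)=1 G2=G3|G1=1|0=1 G3=NOT G1=NOT 0=1 -> 1111
Step 4: G0=1(const) G1=(1+1>=2)=1 G2=G3|G1=1|1=1 G3=NOT G1=NOT 1=0 -> 1110
Step 5: G0=1(const) G1=(1+0>=2)=0 G2=G3|G1=0|1=1 G3=NOT G1=NOT 1=0 -> 1010
Step 6: G0=1(const) G1=(1+0>=2)=0 G2=G3|G1=0|0=0 G3=NOT G1=NOT 0=1 -> 1001

1001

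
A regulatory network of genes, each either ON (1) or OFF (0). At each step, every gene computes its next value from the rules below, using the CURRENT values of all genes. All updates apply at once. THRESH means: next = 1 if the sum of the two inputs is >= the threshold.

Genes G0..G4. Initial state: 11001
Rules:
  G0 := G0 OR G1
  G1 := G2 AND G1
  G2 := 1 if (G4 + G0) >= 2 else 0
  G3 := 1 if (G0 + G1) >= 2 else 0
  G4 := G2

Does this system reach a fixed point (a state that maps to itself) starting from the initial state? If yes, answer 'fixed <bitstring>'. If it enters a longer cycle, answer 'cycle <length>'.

Step 0: 11001
Step 1: G0=G0|G1=1|1=1 G1=G2&G1=0&1=0 G2=(1+1>=2)=1 G3=(1+1>=2)=1 G4=G2=0 -> 10110
Step 2: G0=G0|G1=1|0=1 G1=G2&G1=1&0=0 G2=(0+1>=2)=0 G3=(1+0>=2)=0 G4=G2=1 -> 10001
Step 3: G0=G0|G1=1|0=1 G1=G2&G1=0&0=0 G2=(1+1>=2)=1 G3=(1+0>=2)=0 G4=G2=0 -> 10100
Step 4: G0=G0|G1=1|0=1 G1=G2&G1=1&0=0 G2=(0+1>=2)=0 G3=(1+0>=2)=0 G4=G2=1 -> 10001
Cycle of length 2 starting at step 2 -> no fixed point

Answer: cycle 2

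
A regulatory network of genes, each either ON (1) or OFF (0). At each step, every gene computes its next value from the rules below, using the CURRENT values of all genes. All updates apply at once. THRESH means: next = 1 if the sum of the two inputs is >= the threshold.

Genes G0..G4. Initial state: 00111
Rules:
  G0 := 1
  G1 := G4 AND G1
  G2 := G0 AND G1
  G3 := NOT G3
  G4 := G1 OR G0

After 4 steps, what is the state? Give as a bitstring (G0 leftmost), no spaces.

Step 1: G0=1(const) G1=G4&G1=1&0=0 G2=G0&G1=0&0=0 G3=NOT G3=NOT 1=0 G4=G1|G0=0|0=0 -> 10000
Step 2: G0=1(const) G1=G4&G1=0&0=0 G2=G0&G1=1&0=0 G3=NOT G3=NOT 0=1 G4=G1|G0=0|1=1 -> 10011
Step 3: G0=1(const) G1=G4&G1=1&0=0 G2=G0&G1=1&0=0 G3=NOT G3=NOT 1=0 G4=G1|G0=0|1=1 -> 10001
Step 4: G0=1(const) G1=G4&G1=1&0=0 G2=G0&G1=1&0=0 G3=NOT G3=NOT 0=1 G4=G1|G0=0|1=1 -> 10011

10011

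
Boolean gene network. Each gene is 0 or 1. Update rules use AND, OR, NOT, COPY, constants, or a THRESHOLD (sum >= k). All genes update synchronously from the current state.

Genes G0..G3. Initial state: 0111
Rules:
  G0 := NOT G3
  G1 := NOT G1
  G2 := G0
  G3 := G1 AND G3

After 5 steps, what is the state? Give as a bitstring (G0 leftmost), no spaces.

Step 1: G0=NOT G3=NOT 1=0 G1=NOT G1=NOT 1=0 G2=G0=0 G3=G1&G3=1&1=1 -> 0001
Step 2: G0=NOT G3=NOT 1=0 G1=NOT G1=NOT 0=1 G2=G0=0 G3=G1&G3=0&1=0 -> 0100
Step 3: G0=NOT G3=NOT 0=1 G1=NOT G1=NOT 1=0 G2=G0=0 G3=G1&G3=1&0=0 -> 1000
Step 4: G0=NOT G3=NOT 0=1 G1=NOT G1=NOT 0=1 G2=G0=1 G3=G1&G3=0&0=0 -> 1110
Step 5: G0=NOT G3=NOT 0=1 G1=NOT G1=NOT 1=0 G2=G0=1 G3=G1&G3=1&0=0 -> 1010

1010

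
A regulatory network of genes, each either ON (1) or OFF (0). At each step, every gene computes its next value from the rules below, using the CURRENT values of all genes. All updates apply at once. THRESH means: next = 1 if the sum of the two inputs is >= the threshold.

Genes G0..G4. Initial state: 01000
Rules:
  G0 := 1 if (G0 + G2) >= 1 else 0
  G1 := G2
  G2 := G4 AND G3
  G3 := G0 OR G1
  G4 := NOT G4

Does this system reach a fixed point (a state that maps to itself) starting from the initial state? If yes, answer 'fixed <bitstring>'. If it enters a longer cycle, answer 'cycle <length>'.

Answer: cycle 2

Derivation:
Step 0: 01000
Step 1: G0=(0+0>=1)=0 G1=G2=0 G2=G4&G3=0&0=0 G3=G0|G1=0|1=1 G4=NOT G4=NOT 0=1 -> 00011
Step 2: G0=(0+0>=1)=0 G1=G2=0 G2=G4&G3=1&1=1 G3=G0|G1=0|0=0 G4=NOT G4=NOT 1=0 -> 00100
Step 3: G0=(0+1>=1)=1 G1=G2=1 G2=G4&G3=0&0=0 G3=G0|G1=0|0=0 G4=NOT G4=NOT 0=1 -> 11001
Step 4: G0=(1+0>=1)=1 G1=G2=0 G2=G4&G3=1&0=0 G3=G0|G1=1|1=1 G4=NOT G4=NOT 1=0 -> 10010
Step 5: G0=(1+0>=1)=1 G1=G2=0 G2=G4&G3=0&1=0 G3=G0|G1=1|0=1 G4=NOT G4=NOT 0=1 -> 10011
Step 6: G0=(1+0>=1)=1 G1=G2=0 G2=G4&G3=1&1=1 G3=G0|G1=1|0=1 G4=NOT G4=NOT 1=0 -> 10110
Step 7: G0=(1+1>=1)=1 G1=G2=1 G2=G4&G3=0&1=0 G3=G0|G1=1|0=1 G4=NOT G4=NOT 0=1 -> 11011
Step 8: G0=(1+0>=1)=1 G1=G2=0 G2=G4&G3=1&1=1 G3=G0|G1=1|1=1 G4=NOT G4=NOT 1=0 -> 10110
Cycle of length 2 starting at step 6 -> no fixed point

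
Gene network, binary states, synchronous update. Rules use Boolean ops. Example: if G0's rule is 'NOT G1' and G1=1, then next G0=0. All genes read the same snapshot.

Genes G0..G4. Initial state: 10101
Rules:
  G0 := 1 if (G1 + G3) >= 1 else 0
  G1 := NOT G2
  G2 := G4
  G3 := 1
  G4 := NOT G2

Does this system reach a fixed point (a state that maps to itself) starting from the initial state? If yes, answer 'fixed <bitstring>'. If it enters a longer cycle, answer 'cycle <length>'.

Step 0: 10101
Step 1: G0=(0+0>=1)=0 G1=NOT G2=NOT 1=0 G2=G4=1 G3=1(const) G4=NOT G2=NOT 1=0 -> 00110
Step 2: G0=(0+1>=1)=1 G1=NOT G2=NOT 1=0 G2=G4=0 G3=1(const) G4=NOT G2=NOT 1=0 -> 10010
Step 3: G0=(0+1>=1)=1 G1=NOT G2=NOT 0=1 G2=G4=0 G3=1(const) G4=NOT G2=NOT 0=1 -> 11011
Step 4: G0=(1+1>=1)=1 G1=NOT G2=NOT 0=1 G2=G4=1 G3=1(const) G4=NOT G2=NOT 0=1 -> 11111
Step 5: G0=(1+1>=1)=1 G1=NOT G2=NOT 1=0 G2=G4=1 G3=1(const) G4=NOT G2=NOT 1=0 -> 10110
Step 6: G0=(0+1>=1)=1 G1=NOT G2=NOT 1=0 G2=G4=0 G3=1(const) G4=NOT G2=NOT 1=0 -> 10010
Cycle of length 4 starting at step 2 -> no fixed point

Answer: cycle 4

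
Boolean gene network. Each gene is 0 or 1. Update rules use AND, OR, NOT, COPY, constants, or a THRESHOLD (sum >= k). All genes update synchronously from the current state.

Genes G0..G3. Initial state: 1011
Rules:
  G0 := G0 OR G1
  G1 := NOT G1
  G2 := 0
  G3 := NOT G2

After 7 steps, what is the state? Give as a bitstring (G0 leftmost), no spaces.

Step 1: G0=G0|G1=1|0=1 G1=NOT G1=NOT 0=1 G2=0(const) G3=NOT G2=NOT 1=0 -> 1100
Step 2: G0=G0|G1=1|1=1 G1=NOT G1=NOT 1=0 G2=0(const) G3=NOT G2=NOT 0=1 -> 1001
Step 3: G0=G0|G1=1|0=1 G1=NOT G1=NOT 0=1 G2=0(const) G3=NOT G2=NOT 0=1 -> 1101
Step 4: G0=G0|G1=1|1=1 G1=NOT G1=NOT 1=0 G2=0(const) G3=NOT G2=NOT 0=1 -> 1001
Step 5: G0=G0|G1=1|0=1 G1=NOT G1=NOT 0=1 G2=0(const) G3=NOT G2=NOT 0=1 -> 1101
Step 6: G0=G0|G1=1|1=1 G1=NOT G1=NOT 1=0 G2=0(const) G3=NOT G2=NOT 0=1 -> 1001
Step 7: G0=G0|G1=1|0=1 G1=NOT G1=NOT 0=1 G2=0(const) G3=NOT G2=NOT 0=1 -> 1101

1101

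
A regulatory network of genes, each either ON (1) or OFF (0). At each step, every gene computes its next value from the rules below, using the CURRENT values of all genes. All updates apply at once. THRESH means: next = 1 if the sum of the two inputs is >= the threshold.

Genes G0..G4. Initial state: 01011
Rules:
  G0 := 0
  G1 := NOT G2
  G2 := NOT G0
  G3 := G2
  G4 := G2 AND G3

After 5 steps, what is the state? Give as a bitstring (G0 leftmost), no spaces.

Step 1: G0=0(const) G1=NOT G2=NOT 0=1 G2=NOT G0=NOT 0=1 G3=G2=0 G4=G2&G3=0&1=0 -> 01100
Step 2: G0=0(const) G1=NOT G2=NOT 1=0 G2=NOT G0=NOT 0=1 G3=G2=1 G4=G2&G3=1&0=0 -> 00110
Step 3: G0=0(const) G1=NOT G2=NOT 1=0 G2=NOT G0=NOT 0=1 G3=G2=1 G4=G2&G3=1&1=1 -> 00111
Step 4: G0=0(const) G1=NOT G2=NOT 1=0 G2=NOT G0=NOT 0=1 G3=G2=1 G4=G2&G3=1&1=1 -> 00111
Step 5: G0=0(const) G1=NOT G2=NOT 1=0 G2=NOT G0=NOT 0=1 G3=G2=1 G4=G2&G3=1&1=1 -> 00111

00111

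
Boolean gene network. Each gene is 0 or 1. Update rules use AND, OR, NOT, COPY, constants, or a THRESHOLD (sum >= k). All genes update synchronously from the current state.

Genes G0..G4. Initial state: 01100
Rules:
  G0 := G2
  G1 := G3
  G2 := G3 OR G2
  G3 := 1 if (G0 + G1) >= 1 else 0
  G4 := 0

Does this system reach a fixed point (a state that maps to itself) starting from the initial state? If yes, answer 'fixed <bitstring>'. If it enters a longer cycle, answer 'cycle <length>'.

Answer: fixed 11110

Derivation:
Step 0: 01100
Step 1: G0=G2=1 G1=G3=0 G2=G3|G2=0|1=1 G3=(0+1>=1)=1 G4=0(const) -> 10110
Step 2: G0=G2=1 G1=G3=1 G2=G3|G2=1|1=1 G3=(1+0>=1)=1 G4=0(const) -> 11110
Step 3: G0=G2=1 G1=G3=1 G2=G3|G2=1|1=1 G3=(1+1>=1)=1 G4=0(const) -> 11110
Fixed point reached at step 2: 11110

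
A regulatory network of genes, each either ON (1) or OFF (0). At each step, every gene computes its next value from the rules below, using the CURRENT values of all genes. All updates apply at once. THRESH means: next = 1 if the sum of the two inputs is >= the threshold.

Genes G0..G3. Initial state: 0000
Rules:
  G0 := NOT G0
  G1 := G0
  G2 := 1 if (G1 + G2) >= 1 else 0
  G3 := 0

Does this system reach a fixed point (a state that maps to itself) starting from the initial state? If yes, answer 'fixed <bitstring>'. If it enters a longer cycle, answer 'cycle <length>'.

Answer: cycle 2

Derivation:
Step 0: 0000
Step 1: G0=NOT G0=NOT 0=1 G1=G0=0 G2=(0+0>=1)=0 G3=0(const) -> 1000
Step 2: G0=NOT G0=NOT 1=0 G1=G0=1 G2=(0+0>=1)=0 G3=0(const) -> 0100
Step 3: G0=NOT G0=NOT 0=1 G1=G0=0 G2=(1+0>=1)=1 G3=0(const) -> 1010
Step 4: G0=NOT G0=NOT 1=0 G1=G0=1 G2=(0+1>=1)=1 G3=0(const) -> 0110
Step 5: G0=NOT G0=NOT 0=1 G1=G0=0 G2=(1+1>=1)=1 G3=0(const) -> 1010
Cycle of length 2 starting at step 3 -> no fixed point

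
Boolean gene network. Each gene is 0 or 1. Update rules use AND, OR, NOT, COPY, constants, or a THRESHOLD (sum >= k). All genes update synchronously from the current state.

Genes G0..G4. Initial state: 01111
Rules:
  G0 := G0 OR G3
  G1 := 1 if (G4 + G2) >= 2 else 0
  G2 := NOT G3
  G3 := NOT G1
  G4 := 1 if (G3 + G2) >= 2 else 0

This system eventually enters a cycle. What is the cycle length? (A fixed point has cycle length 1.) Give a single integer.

Answer: 1

Derivation:
Step 0: 01111
Step 1: G0=G0|G3=0|1=1 G1=(1+1>=2)=1 G2=NOT G3=NOT 1=0 G3=NOT G1=NOT 1=0 G4=(1+1>=2)=1 -> 11001
Step 2: G0=G0|G3=1|0=1 G1=(1+0>=2)=0 G2=NOT G3=NOT 0=1 G3=NOT G1=NOT 1=0 G4=(0+0>=2)=0 -> 10100
Step 3: G0=G0|G3=1|0=1 G1=(0+1>=2)=0 G2=NOT G3=NOT 0=1 G3=NOT G1=NOT 0=1 G4=(0+1>=2)=0 -> 10110
Step 4: G0=G0|G3=1|1=1 G1=(0+1>=2)=0 G2=NOT G3=NOT 1=0 G3=NOT G1=NOT 0=1 G4=(1+1>=2)=1 -> 10011
Step 5: G0=G0|G3=1|1=1 G1=(1+0>=2)=0 G2=NOT G3=NOT 1=0 G3=NOT G1=NOT 0=1 G4=(1+0>=2)=0 -> 10010
Step 6: G0=G0|G3=1|1=1 G1=(0+0>=2)=0 G2=NOT G3=NOT 1=0 G3=NOT G1=NOT 0=1 G4=(1+0>=2)=0 -> 10010
State from step 6 equals state from step 5 -> cycle length 1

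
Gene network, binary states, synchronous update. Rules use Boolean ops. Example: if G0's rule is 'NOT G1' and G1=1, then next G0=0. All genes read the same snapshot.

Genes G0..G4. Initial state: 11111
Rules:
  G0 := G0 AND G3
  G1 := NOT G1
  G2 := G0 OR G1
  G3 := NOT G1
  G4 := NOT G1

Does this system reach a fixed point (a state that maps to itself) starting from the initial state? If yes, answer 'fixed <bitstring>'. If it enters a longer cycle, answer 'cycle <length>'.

Answer: cycle 2

Derivation:
Step 0: 11111
Step 1: G0=G0&G3=1&1=1 G1=NOT G1=NOT 1=0 G2=G0|G1=1|1=1 G3=NOT G1=NOT 1=0 G4=NOT G1=NOT 1=0 -> 10100
Step 2: G0=G0&G3=1&0=0 G1=NOT G1=NOT 0=1 G2=G0|G1=1|0=1 G3=NOT G1=NOT 0=1 G4=NOT G1=NOT 0=1 -> 01111
Step 3: G0=G0&G3=0&1=0 G1=NOT G1=NOT 1=0 G2=G0|G1=0|1=1 G3=NOT G1=NOT 1=0 G4=NOT G1=NOT 1=0 -> 00100
Step 4: G0=G0&G3=0&0=0 G1=NOT G1=NOT 0=1 G2=G0|G1=0|0=0 G3=NOT G1=NOT 0=1 G4=NOT G1=NOT 0=1 -> 01011
Step 5: G0=G0&G3=0&1=0 G1=NOT G1=NOT 1=0 G2=G0|G1=0|1=1 G3=NOT G1=NOT 1=0 G4=NOT G1=NOT 1=0 -> 00100
Cycle of length 2 starting at step 3 -> no fixed point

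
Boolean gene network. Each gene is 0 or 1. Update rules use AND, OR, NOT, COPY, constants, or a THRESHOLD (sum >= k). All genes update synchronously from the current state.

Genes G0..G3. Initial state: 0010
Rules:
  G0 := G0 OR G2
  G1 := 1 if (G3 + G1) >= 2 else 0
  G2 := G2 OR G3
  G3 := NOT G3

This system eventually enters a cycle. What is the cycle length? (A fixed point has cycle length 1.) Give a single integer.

Answer: 2

Derivation:
Step 0: 0010
Step 1: G0=G0|G2=0|1=1 G1=(0+0>=2)=0 G2=G2|G3=1|0=1 G3=NOT G3=NOT 0=1 -> 1011
Step 2: G0=G0|G2=1|1=1 G1=(1+0>=2)=0 G2=G2|G3=1|1=1 G3=NOT G3=NOT 1=0 -> 1010
Step 3: G0=G0|G2=1|1=1 G1=(0+0>=2)=0 G2=G2|G3=1|0=1 G3=NOT G3=NOT 0=1 -> 1011
State from step 3 equals state from step 1 -> cycle length 2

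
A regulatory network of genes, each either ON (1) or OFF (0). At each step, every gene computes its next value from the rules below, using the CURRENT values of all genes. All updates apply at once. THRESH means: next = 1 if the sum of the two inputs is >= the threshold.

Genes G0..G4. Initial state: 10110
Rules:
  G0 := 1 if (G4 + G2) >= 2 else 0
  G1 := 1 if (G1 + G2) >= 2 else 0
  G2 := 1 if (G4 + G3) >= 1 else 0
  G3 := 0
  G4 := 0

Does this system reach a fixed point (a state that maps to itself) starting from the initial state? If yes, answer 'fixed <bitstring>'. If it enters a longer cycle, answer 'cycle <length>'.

Answer: fixed 00000

Derivation:
Step 0: 10110
Step 1: G0=(0+1>=2)=0 G1=(0+1>=2)=0 G2=(0+1>=1)=1 G3=0(const) G4=0(const) -> 00100
Step 2: G0=(0+1>=2)=0 G1=(0+1>=2)=0 G2=(0+0>=1)=0 G3=0(const) G4=0(const) -> 00000
Step 3: G0=(0+0>=2)=0 G1=(0+0>=2)=0 G2=(0+0>=1)=0 G3=0(const) G4=0(const) -> 00000
Fixed point reached at step 2: 00000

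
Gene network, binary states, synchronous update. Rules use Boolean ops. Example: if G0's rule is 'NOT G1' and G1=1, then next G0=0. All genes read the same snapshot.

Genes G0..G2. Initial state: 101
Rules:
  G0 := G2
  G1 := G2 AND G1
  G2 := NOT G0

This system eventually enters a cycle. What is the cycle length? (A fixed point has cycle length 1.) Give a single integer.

Step 0: 101
Step 1: G0=G2=1 G1=G2&G1=1&0=0 G2=NOT G0=NOT 1=0 -> 100
Step 2: G0=G2=0 G1=G2&G1=0&0=0 G2=NOT G0=NOT 1=0 -> 000
Step 3: G0=G2=0 G1=G2&G1=0&0=0 G2=NOT G0=NOT 0=1 -> 001
Step 4: G0=G2=1 G1=G2&G1=1&0=0 G2=NOT G0=NOT 0=1 -> 101
State from step 4 equals state from step 0 -> cycle length 4

Answer: 4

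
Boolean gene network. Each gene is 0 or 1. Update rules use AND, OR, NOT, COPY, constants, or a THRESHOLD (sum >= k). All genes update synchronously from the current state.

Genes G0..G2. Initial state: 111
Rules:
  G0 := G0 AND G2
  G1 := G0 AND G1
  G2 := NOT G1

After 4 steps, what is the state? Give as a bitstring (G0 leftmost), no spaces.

Step 1: G0=G0&G2=1&1=1 G1=G0&G1=1&1=1 G2=NOT G1=NOT 1=0 -> 110
Step 2: G0=G0&G2=1&0=0 G1=G0&G1=1&1=1 G2=NOT G1=NOT 1=0 -> 010
Step 3: G0=G0&G2=0&0=0 G1=G0&G1=0&1=0 G2=NOT G1=NOT 1=0 -> 000
Step 4: G0=G0&G2=0&0=0 G1=G0&G1=0&0=0 G2=NOT G1=NOT 0=1 -> 001

001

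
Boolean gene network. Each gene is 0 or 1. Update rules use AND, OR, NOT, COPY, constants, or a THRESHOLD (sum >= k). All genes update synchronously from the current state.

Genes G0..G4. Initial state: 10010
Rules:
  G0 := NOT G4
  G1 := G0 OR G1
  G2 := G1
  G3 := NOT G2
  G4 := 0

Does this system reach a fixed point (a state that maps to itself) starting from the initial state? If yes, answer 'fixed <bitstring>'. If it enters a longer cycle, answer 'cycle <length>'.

Answer: fixed 11100

Derivation:
Step 0: 10010
Step 1: G0=NOT G4=NOT 0=1 G1=G0|G1=1|0=1 G2=G1=0 G3=NOT G2=NOT 0=1 G4=0(const) -> 11010
Step 2: G0=NOT G4=NOT 0=1 G1=G0|G1=1|1=1 G2=G1=1 G3=NOT G2=NOT 0=1 G4=0(const) -> 11110
Step 3: G0=NOT G4=NOT 0=1 G1=G0|G1=1|1=1 G2=G1=1 G3=NOT G2=NOT 1=0 G4=0(const) -> 11100
Step 4: G0=NOT G4=NOT 0=1 G1=G0|G1=1|1=1 G2=G1=1 G3=NOT G2=NOT 1=0 G4=0(const) -> 11100
Fixed point reached at step 3: 11100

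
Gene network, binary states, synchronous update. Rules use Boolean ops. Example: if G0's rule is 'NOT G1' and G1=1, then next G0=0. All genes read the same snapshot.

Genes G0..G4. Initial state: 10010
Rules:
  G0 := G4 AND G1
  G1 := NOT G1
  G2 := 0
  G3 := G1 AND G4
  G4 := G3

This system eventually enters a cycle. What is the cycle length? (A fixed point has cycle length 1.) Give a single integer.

Step 0: 10010
Step 1: G0=G4&G1=0&0=0 G1=NOT G1=NOT 0=1 G2=0(const) G3=G1&G4=0&0=0 G4=G3=1 -> 01001
Step 2: G0=G4&G1=1&1=1 G1=NOT G1=NOT 1=0 G2=0(const) G3=G1&G4=1&1=1 G4=G3=0 -> 10010
State from step 2 equals state from step 0 -> cycle length 2

Answer: 2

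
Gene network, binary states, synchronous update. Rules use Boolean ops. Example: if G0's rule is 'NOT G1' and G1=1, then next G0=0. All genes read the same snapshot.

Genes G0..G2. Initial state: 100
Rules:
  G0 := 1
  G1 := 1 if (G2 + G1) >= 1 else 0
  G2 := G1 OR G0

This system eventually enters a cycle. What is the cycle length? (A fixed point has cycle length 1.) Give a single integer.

Answer: 1

Derivation:
Step 0: 100
Step 1: G0=1(const) G1=(0+0>=1)=0 G2=G1|G0=0|1=1 -> 101
Step 2: G0=1(const) G1=(1+0>=1)=1 G2=G1|G0=0|1=1 -> 111
Step 3: G0=1(const) G1=(1+1>=1)=1 G2=G1|G0=1|1=1 -> 111
State from step 3 equals state from step 2 -> cycle length 1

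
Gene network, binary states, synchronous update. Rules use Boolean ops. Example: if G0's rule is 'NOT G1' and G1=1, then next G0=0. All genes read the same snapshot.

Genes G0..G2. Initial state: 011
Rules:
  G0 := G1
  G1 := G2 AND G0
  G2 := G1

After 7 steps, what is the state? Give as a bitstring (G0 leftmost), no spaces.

Step 1: G0=G1=1 G1=G2&G0=1&0=0 G2=G1=1 -> 101
Step 2: G0=G1=0 G1=G2&G0=1&1=1 G2=G1=0 -> 010
Step 3: G0=G1=1 G1=G2&G0=0&0=0 G2=G1=1 -> 101
Step 4: G0=G1=0 G1=G2&G0=1&1=1 G2=G1=0 -> 010
Step 5: G0=G1=1 G1=G2&G0=0&0=0 G2=G1=1 -> 101
Step 6: G0=G1=0 G1=G2&G0=1&1=1 G2=G1=0 -> 010
Step 7: G0=G1=1 G1=G2&G0=0&0=0 G2=G1=1 -> 101

101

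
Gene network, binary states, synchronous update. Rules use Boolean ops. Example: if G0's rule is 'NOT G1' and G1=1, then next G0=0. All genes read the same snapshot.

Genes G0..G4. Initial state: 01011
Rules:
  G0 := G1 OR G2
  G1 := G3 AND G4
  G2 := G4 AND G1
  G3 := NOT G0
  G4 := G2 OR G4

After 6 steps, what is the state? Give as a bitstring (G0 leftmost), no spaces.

Step 1: G0=G1|G2=1|0=1 G1=G3&G4=1&1=1 G2=G4&G1=1&1=1 G3=NOT G0=NOT 0=1 G4=G2|G4=0|1=1 -> 11111
Step 2: G0=G1|G2=1|1=1 G1=G3&G4=1&1=1 G2=G4&G1=1&1=1 G3=NOT G0=NOT 1=0 G4=G2|G4=1|1=1 -> 11101
Step 3: G0=G1|G2=1|1=1 G1=G3&G4=0&1=0 G2=G4&G1=1&1=1 G3=NOT G0=NOT 1=0 G4=G2|G4=1|1=1 -> 10101
Step 4: G0=G1|G2=0|1=1 G1=G3&G4=0&1=0 G2=G4&G1=1&0=0 G3=NOT G0=NOT 1=0 G4=G2|G4=1|1=1 -> 10001
Step 5: G0=G1|G2=0|0=0 G1=G3&G4=0&1=0 G2=G4&G1=1&0=0 G3=NOT G0=NOT 1=0 G4=G2|G4=0|1=1 -> 00001
Step 6: G0=G1|G2=0|0=0 G1=G3&G4=0&1=0 G2=G4&G1=1&0=0 G3=NOT G0=NOT 0=1 G4=G2|G4=0|1=1 -> 00011

00011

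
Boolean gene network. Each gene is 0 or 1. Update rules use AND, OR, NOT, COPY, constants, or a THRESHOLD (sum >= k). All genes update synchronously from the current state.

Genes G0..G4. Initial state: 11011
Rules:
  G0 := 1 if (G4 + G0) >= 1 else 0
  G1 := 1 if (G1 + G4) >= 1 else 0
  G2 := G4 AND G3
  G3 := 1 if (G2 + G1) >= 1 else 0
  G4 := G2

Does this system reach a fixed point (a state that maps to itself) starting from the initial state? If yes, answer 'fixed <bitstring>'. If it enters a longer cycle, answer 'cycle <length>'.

Answer: cycle 2

Derivation:
Step 0: 11011
Step 1: G0=(1+1>=1)=1 G1=(1+1>=1)=1 G2=G4&G3=1&1=1 G3=(0+1>=1)=1 G4=G2=0 -> 11110
Step 2: G0=(0+1>=1)=1 G1=(1+0>=1)=1 G2=G4&G3=0&1=0 G3=(1+1>=1)=1 G4=G2=1 -> 11011
Cycle of length 2 starting at step 0 -> no fixed point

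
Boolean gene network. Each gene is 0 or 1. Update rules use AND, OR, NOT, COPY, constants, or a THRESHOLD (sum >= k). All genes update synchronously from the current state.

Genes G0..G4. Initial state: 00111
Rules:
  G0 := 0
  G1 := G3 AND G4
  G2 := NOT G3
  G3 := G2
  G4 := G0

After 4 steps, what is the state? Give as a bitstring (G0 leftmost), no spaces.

Step 1: G0=0(const) G1=G3&G4=1&1=1 G2=NOT G3=NOT 1=0 G3=G2=1 G4=G0=0 -> 01010
Step 2: G0=0(const) G1=G3&G4=1&0=0 G2=NOT G3=NOT 1=0 G3=G2=0 G4=G0=0 -> 00000
Step 3: G0=0(const) G1=G3&G4=0&0=0 G2=NOT G3=NOT 0=1 G3=G2=0 G4=G0=0 -> 00100
Step 4: G0=0(const) G1=G3&G4=0&0=0 G2=NOT G3=NOT 0=1 G3=G2=1 G4=G0=0 -> 00110

00110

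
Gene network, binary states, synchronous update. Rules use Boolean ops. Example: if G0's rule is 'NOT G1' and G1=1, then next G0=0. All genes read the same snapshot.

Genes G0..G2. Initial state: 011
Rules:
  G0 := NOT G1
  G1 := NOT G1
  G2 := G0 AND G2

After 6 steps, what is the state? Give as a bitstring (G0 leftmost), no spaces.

Step 1: G0=NOT G1=NOT 1=0 G1=NOT G1=NOT 1=0 G2=G0&G2=0&1=0 -> 000
Step 2: G0=NOT G1=NOT 0=1 G1=NOT G1=NOT 0=1 G2=G0&G2=0&0=0 -> 110
Step 3: G0=NOT G1=NOT 1=0 G1=NOT G1=NOT 1=0 G2=G0&G2=1&0=0 -> 000
Step 4: G0=NOT G1=NOT 0=1 G1=NOT G1=NOT 0=1 G2=G0&G2=0&0=0 -> 110
Step 5: G0=NOT G1=NOT 1=0 G1=NOT G1=NOT 1=0 G2=G0&G2=1&0=0 -> 000
Step 6: G0=NOT G1=NOT 0=1 G1=NOT G1=NOT 0=1 G2=G0&G2=0&0=0 -> 110

110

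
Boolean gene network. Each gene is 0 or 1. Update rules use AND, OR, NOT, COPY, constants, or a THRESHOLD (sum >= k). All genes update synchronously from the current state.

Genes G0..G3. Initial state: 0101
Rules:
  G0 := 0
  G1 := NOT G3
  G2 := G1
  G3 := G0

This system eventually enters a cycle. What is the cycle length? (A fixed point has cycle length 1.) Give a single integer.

Answer: 1

Derivation:
Step 0: 0101
Step 1: G0=0(const) G1=NOT G3=NOT 1=0 G2=G1=1 G3=G0=0 -> 0010
Step 2: G0=0(const) G1=NOT G3=NOT 0=1 G2=G1=0 G3=G0=0 -> 0100
Step 3: G0=0(const) G1=NOT G3=NOT 0=1 G2=G1=1 G3=G0=0 -> 0110
Step 4: G0=0(const) G1=NOT G3=NOT 0=1 G2=G1=1 G3=G0=0 -> 0110
State from step 4 equals state from step 3 -> cycle length 1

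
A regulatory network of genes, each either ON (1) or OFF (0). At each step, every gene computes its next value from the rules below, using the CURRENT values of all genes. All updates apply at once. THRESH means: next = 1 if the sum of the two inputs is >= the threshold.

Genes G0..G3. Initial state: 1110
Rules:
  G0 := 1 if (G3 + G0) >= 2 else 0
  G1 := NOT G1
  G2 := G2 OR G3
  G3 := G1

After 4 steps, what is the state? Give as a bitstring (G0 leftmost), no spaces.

Step 1: G0=(0+1>=2)=0 G1=NOT G1=NOT 1=0 G2=G2|G3=1|0=1 G3=G1=1 -> 0011
Step 2: G0=(1+0>=2)=0 G1=NOT G1=NOT 0=1 G2=G2|G3=1|1=1 G3=G1=0 -> 0110
Step 3: G0=(0+0>=2)=0 G1=NOT G1=NOT 1=0 G2=G2|G3=1|0=1 G3=G1=1 -> 0011
Step 4: G0=(1+0>=2)=0 G1=NOT G1=NOT 0=1 G2=G2|G3=1|1=1 G3=G1=0 -> 0110

0110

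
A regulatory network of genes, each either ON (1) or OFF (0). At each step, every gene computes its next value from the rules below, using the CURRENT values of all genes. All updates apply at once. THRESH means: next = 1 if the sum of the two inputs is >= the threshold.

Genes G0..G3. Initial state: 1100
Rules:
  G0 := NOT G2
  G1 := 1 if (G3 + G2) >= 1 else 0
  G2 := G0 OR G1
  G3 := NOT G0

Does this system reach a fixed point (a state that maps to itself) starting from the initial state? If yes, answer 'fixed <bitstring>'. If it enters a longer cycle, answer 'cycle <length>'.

Answer: fixed 0111

Derivation:
Step 0: 1100
Step 1: G0=NOT G2=NOT 0=1 G1=(0+0>=1)=0 G2=G0|G1=1|1=1 G3=NOT G0=NOT 1=0 -> 1010
Step 2: G0=NOT G2=NOT 1=0 G1=(0+1>=1)=1 G2=G0|G1=1|0=1 G3=NOT G0=NOT 1=0 -> 0110
Step 3: G0=NOT G2=NOT 1=0 G1=(0+1>=1)=1 G2=G0|G1=0|1=1 G3=NOT G0=NOT 0=1 -> 0111
Step 4: G0=NOT G2=NOT 1=0 G1=(1+1>=1)=1 G2=G0|G1=0|1=1 G3=NOT G0=NOT 0=1 -> 0111
Fixed point reached at step 3: 0111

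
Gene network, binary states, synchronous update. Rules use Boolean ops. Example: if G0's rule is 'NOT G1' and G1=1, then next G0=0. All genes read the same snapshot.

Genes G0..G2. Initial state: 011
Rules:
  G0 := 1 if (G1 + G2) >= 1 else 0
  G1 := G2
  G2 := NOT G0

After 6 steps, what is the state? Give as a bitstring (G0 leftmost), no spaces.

Step 1: G0=(1+1>=1)=1 G1=G2=1 G2=NOT G0=NOT 0=1 -> 111
Step 2: G0=(1+1>=1)=1 G1=G2=1 G2=NOT G0=NOT 1=0 -> 110
Step 3: G0=(1+0>=1)=1 G1=G2=0 G2=NOT G0=NOT 1=0 -> 100
Step 4: G0=(0+0>=1)=0 G1=G2=0 G2=NOT G0=NOT 1=0 -> 000
Step 5: G0=(0+0>=1)=0 G1=G2=0 G2=NOT G0=NOT 0=1 -> 001
Step 6: G0=(0+1>=1)=1 G1=G2=1 G2=NOT G0=NOT 0=1 -> 111

111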